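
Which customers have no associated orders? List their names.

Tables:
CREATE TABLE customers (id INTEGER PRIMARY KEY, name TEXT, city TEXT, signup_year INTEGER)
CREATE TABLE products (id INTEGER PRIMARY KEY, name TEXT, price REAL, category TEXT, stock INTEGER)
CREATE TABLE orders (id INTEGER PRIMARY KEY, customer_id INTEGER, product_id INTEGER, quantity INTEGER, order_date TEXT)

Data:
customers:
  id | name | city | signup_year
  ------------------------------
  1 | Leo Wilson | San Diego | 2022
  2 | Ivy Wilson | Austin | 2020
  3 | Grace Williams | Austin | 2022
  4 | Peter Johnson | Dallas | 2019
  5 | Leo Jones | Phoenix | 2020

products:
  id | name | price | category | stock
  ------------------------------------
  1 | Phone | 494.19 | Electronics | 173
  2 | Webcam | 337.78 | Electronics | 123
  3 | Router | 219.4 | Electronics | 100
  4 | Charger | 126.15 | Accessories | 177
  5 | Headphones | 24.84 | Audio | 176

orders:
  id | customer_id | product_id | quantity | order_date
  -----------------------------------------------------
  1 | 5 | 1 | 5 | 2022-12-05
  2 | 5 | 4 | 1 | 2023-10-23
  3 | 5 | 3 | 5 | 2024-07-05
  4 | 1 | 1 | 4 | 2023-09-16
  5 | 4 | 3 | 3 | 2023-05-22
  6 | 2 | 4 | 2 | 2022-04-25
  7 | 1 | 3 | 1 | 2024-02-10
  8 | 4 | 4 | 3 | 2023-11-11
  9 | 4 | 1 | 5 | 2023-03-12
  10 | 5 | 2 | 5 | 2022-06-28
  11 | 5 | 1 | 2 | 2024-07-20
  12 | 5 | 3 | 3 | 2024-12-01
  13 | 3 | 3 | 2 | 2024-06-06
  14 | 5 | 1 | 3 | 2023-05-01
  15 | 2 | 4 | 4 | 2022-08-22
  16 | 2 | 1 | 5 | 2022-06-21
SELECT p.name FROM customers p LEFT JOIN orders c ON c.customer_id = p.id WHERE c.id IS NULL

Execution result:
(no rows)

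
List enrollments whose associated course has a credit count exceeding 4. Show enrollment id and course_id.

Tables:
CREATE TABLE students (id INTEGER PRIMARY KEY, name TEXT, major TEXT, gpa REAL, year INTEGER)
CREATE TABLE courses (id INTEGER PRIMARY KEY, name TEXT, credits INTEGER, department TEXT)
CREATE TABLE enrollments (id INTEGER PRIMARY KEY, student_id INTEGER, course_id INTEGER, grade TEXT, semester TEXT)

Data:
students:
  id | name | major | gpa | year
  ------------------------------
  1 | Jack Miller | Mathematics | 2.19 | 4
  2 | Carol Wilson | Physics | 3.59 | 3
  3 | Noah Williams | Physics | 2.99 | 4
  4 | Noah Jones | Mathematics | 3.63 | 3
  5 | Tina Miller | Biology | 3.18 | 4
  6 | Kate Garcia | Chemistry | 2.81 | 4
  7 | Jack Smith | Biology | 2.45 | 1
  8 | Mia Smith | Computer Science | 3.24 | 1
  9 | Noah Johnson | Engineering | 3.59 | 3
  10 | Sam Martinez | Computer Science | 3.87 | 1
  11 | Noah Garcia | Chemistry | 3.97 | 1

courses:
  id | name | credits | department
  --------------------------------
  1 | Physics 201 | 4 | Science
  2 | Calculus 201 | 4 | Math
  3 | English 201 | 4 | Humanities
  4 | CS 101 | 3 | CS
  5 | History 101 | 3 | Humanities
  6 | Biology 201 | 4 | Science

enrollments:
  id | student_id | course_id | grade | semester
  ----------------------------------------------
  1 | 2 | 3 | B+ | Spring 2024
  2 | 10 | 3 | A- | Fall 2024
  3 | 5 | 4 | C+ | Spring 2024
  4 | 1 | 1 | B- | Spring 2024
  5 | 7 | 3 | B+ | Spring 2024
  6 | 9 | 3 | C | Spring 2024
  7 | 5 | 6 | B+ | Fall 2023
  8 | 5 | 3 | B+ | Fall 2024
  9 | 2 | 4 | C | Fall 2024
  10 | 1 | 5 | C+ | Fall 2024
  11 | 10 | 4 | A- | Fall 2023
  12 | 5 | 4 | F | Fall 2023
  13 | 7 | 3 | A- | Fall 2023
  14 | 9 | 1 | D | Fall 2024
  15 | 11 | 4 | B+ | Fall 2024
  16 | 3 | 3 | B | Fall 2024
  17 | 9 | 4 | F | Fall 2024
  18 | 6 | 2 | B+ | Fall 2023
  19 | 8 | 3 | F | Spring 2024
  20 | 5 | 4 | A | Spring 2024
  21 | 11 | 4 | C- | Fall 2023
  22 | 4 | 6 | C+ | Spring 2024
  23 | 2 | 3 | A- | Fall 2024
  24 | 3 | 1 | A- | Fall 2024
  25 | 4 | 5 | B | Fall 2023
SELECT id, course_id FROM enrollments WHERE course_id IN (SELECT id FROM courses WHERE credits > 4)

Execution result:
(no rows)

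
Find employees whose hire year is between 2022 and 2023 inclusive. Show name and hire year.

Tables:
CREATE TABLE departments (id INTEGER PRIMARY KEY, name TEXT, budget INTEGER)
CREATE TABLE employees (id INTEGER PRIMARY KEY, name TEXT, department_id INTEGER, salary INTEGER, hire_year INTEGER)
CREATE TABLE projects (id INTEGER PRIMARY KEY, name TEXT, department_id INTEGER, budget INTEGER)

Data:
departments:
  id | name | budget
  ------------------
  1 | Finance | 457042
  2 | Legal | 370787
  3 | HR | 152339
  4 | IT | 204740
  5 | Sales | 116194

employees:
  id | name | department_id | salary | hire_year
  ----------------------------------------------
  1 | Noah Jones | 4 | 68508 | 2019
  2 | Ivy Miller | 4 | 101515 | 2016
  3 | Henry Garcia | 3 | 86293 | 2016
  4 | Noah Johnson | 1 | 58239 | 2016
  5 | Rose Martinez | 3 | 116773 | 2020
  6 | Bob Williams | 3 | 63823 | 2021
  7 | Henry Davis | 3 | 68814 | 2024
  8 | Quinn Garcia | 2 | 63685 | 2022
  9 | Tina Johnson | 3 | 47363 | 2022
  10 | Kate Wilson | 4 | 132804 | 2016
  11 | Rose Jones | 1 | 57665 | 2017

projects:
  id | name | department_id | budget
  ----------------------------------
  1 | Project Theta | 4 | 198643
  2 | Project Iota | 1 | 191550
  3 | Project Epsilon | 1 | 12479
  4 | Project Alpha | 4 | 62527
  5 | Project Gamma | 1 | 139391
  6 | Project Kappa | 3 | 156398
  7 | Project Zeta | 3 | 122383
SELECT name, hire_year FROM employees WHERE hire_year BETWEEN 2022 AND 2023

Execution result:
name | hire_year
Quinn Garcia | 2022
Tina Johnson | 2022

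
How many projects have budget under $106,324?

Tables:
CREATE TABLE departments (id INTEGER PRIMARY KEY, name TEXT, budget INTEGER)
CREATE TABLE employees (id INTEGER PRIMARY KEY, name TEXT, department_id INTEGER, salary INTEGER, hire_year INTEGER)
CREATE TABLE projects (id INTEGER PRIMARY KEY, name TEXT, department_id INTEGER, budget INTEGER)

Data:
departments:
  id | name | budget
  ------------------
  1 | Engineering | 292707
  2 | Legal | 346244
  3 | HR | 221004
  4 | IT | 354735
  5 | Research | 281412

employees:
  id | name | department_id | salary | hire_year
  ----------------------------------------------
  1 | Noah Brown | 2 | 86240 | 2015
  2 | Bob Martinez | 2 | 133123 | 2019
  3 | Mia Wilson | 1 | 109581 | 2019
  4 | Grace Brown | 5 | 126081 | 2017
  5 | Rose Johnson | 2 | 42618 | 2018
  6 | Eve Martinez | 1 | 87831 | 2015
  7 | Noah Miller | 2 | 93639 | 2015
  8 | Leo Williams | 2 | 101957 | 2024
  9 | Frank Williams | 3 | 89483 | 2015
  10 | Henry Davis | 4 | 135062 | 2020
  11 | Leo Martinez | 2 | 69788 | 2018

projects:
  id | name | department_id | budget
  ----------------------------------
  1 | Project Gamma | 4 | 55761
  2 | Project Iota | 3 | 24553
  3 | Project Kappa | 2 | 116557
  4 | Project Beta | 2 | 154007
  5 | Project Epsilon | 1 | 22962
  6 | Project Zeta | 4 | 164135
SELECT COUNT(*) FROM projects WHERE budget < 106324

Execution result:
3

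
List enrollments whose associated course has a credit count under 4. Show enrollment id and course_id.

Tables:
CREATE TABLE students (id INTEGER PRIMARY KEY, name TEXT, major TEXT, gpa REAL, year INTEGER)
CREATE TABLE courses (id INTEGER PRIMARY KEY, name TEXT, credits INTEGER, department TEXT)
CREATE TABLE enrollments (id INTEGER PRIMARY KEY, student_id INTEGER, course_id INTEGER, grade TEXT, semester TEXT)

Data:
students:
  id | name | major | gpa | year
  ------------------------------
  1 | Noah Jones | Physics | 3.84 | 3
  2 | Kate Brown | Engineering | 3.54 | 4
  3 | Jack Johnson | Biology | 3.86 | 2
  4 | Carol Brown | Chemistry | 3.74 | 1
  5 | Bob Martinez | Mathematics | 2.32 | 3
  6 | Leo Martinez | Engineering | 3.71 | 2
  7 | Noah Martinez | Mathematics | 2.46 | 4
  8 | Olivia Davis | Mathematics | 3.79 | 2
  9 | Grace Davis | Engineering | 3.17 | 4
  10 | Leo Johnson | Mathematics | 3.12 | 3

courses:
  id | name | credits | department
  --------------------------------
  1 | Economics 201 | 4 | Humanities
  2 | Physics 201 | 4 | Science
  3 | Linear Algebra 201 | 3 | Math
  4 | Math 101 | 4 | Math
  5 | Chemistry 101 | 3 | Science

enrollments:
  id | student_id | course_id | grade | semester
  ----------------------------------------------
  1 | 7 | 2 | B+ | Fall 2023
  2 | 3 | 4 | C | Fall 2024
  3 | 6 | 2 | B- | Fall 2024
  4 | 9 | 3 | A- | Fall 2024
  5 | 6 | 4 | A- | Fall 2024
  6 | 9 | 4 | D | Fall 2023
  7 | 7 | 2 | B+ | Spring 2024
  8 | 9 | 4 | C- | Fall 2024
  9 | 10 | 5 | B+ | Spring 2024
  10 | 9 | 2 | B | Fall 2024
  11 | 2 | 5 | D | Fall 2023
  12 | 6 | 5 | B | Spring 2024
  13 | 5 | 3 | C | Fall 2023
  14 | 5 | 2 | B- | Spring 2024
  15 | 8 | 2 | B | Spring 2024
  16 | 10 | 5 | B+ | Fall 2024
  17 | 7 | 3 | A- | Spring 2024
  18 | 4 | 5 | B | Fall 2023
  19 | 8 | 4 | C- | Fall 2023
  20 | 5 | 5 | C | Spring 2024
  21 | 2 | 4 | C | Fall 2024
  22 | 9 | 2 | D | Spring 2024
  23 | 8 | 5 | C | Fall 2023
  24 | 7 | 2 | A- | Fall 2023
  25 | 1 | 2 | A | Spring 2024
SELECT id, course_id FROM enrollments WHERE course_id IN (SELECT id FROM courses WHERE credits < 4)

Execution result:
id | course_id
4 | 3
9 | 5
11 | 5
12 | 5
13 | 3
16 | 5
17 | 3
18 | 5
20 | 5
23 | 5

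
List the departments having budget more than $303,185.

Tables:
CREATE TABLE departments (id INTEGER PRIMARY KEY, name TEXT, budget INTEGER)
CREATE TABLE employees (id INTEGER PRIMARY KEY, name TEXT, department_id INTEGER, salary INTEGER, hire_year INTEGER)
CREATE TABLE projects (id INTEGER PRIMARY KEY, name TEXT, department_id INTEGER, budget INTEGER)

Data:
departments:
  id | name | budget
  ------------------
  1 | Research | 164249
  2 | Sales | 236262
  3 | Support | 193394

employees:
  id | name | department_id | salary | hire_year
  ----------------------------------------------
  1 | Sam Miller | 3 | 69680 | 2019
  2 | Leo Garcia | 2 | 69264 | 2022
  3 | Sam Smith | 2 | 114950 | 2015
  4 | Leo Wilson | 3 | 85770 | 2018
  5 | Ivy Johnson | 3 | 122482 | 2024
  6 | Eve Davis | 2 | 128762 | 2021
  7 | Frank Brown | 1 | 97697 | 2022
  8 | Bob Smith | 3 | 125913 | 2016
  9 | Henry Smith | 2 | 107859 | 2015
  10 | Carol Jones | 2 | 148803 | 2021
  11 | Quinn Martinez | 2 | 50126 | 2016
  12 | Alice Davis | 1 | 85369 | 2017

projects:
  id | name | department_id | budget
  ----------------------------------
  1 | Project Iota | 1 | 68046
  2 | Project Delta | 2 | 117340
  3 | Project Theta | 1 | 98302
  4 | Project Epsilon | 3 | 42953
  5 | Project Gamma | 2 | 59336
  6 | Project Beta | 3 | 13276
SELECT name, budget FROM departments WHERE budget > 303185

Execution result:
(no rows)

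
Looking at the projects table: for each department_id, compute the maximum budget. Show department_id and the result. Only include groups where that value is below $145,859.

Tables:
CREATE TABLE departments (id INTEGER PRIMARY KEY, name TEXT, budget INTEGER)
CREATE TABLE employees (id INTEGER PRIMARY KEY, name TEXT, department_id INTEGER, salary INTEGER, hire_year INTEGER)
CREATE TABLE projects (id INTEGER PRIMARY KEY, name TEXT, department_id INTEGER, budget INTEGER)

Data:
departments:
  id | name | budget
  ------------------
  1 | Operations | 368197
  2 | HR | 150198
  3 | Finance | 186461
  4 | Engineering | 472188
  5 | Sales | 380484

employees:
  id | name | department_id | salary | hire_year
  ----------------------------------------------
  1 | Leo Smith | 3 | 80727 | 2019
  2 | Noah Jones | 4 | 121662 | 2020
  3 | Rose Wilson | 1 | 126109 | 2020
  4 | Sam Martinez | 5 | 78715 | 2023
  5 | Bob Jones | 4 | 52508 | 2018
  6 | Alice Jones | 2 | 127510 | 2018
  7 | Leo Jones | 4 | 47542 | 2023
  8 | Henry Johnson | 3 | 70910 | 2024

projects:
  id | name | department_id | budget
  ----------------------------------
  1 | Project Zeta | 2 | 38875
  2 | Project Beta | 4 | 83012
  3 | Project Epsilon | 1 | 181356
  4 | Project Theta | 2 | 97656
SELECT department_id, MAX(budget) AS max_budget FROM projects GROUP BY department_id HAVING MAX(budget) < 145859

Execution result:
department_id | max_budget
2 | 97656
4 | 83012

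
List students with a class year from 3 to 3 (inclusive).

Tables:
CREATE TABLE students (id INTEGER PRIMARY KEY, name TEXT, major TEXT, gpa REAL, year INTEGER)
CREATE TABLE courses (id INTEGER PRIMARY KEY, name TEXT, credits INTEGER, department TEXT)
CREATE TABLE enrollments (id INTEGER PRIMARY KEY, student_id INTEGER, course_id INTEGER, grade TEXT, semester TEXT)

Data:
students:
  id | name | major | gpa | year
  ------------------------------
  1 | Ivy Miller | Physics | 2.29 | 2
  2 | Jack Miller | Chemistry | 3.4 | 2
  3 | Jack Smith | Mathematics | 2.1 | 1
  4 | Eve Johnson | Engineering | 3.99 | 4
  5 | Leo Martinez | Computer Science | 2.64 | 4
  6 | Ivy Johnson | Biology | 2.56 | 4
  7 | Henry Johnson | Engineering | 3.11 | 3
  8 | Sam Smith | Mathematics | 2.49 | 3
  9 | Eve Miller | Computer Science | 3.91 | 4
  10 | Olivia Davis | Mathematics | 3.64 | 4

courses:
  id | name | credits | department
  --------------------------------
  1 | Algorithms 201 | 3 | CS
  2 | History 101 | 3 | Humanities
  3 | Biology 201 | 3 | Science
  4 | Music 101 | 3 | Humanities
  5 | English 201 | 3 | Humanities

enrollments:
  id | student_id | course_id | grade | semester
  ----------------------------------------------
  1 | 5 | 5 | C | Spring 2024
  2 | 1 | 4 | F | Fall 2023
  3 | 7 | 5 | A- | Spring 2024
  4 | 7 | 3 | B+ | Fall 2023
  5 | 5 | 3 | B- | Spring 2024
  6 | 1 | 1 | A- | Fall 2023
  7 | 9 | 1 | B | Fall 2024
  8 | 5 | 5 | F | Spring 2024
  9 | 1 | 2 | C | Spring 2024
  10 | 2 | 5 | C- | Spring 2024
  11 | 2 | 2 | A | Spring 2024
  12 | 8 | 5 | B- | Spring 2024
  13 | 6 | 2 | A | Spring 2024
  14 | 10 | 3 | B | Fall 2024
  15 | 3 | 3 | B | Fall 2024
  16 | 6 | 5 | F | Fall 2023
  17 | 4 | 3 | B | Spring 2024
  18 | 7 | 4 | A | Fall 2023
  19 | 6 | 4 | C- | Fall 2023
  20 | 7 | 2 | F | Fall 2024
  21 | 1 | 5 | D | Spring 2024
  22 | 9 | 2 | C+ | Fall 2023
SELECT name, year FROM students WHERE year BETWEEN 3 AND 3

Execution result:
name | year
Henry Johnson | 3
Sam Smith | 3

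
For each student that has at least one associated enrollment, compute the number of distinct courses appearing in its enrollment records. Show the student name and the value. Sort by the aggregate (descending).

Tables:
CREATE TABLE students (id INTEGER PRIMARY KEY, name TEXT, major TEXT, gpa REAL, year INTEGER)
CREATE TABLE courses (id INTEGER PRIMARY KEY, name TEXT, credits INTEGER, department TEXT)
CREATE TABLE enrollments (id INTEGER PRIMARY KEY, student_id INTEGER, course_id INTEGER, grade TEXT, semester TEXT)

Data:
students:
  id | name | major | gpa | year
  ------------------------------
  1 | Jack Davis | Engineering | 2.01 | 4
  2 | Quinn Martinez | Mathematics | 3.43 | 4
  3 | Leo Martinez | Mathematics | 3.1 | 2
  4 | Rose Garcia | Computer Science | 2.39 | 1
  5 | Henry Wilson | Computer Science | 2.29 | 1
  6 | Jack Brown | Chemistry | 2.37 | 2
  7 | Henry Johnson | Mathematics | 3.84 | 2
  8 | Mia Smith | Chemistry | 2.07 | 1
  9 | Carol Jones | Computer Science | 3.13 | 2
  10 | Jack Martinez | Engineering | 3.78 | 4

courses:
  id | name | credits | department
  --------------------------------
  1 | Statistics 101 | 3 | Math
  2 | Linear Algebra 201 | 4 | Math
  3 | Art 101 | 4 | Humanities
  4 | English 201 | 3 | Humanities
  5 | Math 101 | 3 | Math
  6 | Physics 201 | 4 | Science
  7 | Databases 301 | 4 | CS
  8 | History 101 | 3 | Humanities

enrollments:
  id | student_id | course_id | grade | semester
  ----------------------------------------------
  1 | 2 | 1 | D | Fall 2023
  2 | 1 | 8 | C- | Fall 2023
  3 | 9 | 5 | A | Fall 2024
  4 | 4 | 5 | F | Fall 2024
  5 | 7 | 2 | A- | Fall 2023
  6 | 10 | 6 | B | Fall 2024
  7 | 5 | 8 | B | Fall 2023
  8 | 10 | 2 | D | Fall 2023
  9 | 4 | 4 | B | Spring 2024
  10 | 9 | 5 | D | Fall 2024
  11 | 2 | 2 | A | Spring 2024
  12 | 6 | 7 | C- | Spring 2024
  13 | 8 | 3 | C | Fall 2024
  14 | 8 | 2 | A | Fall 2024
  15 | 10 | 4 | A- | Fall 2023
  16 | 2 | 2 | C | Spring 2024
SELECT p.name, COUNT(DISTINCT c.course_id) AS distinct_course_count FROM enrollments c JOIN students p ON c.student_id = p.id GROUP BY p.id, p.name ORDER BY distinct_course_count DESC

Execution result:
name | distinct_course_count
Jack Martinez | 3
Quinn Martinez | 2
Rose Garcia | 2
Mia Smith | 2
Jack Davis | 1
Henry Wilson | 1
Jack Brown | 1
Henry Johnson | 1
Carol Jones | 1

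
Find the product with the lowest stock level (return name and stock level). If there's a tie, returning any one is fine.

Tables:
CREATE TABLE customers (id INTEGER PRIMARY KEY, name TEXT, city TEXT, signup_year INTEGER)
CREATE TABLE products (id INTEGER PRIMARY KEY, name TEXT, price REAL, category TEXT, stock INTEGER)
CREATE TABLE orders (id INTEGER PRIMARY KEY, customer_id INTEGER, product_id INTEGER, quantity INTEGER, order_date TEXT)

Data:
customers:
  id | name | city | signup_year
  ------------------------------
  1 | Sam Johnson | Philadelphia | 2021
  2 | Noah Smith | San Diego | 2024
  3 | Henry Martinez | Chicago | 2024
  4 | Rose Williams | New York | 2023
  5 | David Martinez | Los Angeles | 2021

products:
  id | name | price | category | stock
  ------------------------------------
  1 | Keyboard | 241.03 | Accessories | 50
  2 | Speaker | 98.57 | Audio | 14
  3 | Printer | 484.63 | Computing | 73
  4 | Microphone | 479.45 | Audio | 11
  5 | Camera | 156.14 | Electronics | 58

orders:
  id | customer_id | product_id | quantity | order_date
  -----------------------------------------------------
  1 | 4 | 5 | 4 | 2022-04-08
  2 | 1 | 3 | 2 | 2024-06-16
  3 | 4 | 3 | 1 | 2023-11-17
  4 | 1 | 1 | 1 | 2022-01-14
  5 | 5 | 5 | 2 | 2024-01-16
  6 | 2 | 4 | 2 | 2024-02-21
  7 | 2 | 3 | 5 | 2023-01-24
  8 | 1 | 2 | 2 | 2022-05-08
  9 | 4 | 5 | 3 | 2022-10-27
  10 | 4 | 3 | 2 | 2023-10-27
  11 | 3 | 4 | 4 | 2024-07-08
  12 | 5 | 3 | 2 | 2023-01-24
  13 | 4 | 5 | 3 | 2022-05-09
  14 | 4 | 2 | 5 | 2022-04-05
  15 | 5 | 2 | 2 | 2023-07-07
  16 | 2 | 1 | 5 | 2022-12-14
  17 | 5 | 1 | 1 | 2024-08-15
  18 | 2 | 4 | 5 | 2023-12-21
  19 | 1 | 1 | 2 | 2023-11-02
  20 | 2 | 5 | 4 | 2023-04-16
SELECT name, stock FROM products ORDER BY stock ASC LIMIT 1

Execution result:
name | stock
Microphone | 11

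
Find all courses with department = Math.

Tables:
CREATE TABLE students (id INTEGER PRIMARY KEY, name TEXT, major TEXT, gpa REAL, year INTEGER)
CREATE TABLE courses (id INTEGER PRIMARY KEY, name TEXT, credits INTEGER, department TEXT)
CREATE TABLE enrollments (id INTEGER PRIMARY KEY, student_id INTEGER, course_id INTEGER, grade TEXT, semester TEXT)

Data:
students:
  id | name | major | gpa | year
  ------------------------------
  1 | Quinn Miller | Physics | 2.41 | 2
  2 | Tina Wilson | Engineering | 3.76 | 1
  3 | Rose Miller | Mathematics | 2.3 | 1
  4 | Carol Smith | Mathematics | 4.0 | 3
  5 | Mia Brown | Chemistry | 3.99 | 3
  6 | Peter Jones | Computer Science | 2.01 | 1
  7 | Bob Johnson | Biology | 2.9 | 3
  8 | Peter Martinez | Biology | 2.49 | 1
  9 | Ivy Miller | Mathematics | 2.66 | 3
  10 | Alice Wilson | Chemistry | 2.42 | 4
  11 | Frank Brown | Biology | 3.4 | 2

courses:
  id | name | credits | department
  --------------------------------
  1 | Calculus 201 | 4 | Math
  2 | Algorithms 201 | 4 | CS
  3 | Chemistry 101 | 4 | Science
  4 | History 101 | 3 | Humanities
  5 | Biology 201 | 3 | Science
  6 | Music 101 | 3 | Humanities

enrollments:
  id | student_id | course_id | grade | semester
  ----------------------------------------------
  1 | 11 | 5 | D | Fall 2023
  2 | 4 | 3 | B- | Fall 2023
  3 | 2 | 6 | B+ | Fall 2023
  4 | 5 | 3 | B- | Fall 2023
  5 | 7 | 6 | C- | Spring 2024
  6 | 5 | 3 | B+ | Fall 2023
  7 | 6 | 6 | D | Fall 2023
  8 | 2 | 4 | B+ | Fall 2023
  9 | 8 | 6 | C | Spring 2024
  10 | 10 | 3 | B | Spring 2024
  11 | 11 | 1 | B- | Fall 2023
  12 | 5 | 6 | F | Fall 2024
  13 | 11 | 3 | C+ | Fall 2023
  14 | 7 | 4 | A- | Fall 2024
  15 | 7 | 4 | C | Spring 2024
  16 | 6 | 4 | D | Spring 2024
SELECT name, department FROM courses WHERE department = 'Math'

Execution result:
name | department
Calculus 201 | Math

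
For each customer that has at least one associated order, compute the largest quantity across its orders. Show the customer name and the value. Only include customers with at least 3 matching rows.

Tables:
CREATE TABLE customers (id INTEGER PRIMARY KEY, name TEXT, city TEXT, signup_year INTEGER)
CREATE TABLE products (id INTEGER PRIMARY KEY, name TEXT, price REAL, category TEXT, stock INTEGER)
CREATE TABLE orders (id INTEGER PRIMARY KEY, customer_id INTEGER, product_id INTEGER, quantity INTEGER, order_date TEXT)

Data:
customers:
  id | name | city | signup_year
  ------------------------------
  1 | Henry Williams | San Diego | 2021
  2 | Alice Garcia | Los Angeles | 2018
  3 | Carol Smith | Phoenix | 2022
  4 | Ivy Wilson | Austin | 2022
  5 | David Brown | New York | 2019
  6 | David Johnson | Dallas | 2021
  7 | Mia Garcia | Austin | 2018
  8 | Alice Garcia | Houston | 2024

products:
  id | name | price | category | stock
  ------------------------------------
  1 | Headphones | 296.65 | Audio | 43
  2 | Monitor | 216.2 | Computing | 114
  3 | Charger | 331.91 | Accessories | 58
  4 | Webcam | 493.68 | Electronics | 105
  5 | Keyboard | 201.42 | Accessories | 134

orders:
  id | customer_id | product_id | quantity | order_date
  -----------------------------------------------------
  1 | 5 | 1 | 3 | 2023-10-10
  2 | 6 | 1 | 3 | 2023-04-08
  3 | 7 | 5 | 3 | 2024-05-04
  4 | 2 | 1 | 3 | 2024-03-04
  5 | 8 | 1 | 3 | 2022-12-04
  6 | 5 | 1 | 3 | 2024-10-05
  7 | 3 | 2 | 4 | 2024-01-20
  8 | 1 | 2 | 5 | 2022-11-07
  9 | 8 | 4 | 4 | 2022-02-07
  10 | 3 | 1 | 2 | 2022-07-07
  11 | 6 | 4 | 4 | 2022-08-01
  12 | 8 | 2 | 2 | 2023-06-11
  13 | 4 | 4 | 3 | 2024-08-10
SELECT p.name, MAX(c.quantity) AS max_quantity FROM orders c JOIN customers p ON c.customer_id = p.id GROUP BY p.id, p.name HAVING COUNT(*) >= 3

Execution result:
name | max_quantity
Alice Garcia | 4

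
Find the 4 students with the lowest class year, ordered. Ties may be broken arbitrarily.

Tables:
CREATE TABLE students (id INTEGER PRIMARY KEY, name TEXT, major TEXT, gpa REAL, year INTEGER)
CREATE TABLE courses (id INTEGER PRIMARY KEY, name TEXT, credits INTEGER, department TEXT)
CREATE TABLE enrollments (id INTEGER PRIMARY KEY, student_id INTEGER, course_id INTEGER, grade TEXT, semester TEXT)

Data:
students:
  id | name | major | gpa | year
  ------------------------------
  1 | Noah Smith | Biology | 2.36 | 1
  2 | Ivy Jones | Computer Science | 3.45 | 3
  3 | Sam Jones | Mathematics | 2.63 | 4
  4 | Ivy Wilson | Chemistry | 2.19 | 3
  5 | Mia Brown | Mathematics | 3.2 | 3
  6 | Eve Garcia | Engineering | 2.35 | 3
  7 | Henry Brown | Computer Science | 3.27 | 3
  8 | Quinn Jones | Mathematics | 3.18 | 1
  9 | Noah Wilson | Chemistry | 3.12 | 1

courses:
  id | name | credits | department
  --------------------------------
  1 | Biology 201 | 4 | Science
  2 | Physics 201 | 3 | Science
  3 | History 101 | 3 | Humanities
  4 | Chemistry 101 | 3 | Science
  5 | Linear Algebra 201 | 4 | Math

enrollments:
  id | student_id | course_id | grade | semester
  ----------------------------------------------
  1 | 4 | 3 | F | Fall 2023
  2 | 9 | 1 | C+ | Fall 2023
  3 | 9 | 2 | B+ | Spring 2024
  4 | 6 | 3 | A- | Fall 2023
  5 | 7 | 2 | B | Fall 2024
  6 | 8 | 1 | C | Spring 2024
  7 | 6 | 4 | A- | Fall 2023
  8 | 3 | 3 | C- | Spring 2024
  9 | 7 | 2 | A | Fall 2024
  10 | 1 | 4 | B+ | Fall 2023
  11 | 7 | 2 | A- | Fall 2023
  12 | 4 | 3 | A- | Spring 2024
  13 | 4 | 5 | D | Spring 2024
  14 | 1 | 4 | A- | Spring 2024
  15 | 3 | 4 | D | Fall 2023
SELECT name, year FROM students ORDER BY year ASC LIMIT 4

Execution result:
name | year
Noah Smith | 1
Quinn Jones | 1
Noah Wilson | 1
Ivy Jones | 3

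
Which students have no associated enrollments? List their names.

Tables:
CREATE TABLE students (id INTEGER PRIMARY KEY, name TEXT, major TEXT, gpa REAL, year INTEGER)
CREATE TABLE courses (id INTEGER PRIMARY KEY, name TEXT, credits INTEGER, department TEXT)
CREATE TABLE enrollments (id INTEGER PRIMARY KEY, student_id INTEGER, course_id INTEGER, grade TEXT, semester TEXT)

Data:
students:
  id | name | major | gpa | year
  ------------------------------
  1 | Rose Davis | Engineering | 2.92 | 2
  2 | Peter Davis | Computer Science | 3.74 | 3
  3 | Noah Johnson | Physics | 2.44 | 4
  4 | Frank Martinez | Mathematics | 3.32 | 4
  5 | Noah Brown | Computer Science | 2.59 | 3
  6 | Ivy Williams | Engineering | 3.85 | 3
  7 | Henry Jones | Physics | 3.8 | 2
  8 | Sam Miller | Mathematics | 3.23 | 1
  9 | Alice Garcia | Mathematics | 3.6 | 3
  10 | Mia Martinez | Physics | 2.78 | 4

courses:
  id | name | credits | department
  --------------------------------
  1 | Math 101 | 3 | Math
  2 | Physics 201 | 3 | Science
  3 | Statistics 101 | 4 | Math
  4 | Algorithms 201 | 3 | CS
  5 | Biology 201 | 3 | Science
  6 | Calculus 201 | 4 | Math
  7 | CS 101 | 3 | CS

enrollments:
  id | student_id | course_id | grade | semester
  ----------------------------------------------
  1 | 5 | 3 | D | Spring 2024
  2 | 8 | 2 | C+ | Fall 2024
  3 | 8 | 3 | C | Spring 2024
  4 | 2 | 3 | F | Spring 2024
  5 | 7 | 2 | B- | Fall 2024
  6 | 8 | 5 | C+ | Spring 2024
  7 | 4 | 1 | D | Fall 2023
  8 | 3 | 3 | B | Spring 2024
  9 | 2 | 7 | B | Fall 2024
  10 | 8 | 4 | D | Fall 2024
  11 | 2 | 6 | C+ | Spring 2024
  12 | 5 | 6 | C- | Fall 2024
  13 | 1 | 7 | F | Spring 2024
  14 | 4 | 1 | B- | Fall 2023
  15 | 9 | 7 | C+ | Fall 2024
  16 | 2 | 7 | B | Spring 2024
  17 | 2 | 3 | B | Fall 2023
SELECT p.name FROM students p LEFT JOIN enrollments c ON c.student_id = p.id WHERE c.id IS NULL

Execution result:
name
Ivy Williams
Mia Martinez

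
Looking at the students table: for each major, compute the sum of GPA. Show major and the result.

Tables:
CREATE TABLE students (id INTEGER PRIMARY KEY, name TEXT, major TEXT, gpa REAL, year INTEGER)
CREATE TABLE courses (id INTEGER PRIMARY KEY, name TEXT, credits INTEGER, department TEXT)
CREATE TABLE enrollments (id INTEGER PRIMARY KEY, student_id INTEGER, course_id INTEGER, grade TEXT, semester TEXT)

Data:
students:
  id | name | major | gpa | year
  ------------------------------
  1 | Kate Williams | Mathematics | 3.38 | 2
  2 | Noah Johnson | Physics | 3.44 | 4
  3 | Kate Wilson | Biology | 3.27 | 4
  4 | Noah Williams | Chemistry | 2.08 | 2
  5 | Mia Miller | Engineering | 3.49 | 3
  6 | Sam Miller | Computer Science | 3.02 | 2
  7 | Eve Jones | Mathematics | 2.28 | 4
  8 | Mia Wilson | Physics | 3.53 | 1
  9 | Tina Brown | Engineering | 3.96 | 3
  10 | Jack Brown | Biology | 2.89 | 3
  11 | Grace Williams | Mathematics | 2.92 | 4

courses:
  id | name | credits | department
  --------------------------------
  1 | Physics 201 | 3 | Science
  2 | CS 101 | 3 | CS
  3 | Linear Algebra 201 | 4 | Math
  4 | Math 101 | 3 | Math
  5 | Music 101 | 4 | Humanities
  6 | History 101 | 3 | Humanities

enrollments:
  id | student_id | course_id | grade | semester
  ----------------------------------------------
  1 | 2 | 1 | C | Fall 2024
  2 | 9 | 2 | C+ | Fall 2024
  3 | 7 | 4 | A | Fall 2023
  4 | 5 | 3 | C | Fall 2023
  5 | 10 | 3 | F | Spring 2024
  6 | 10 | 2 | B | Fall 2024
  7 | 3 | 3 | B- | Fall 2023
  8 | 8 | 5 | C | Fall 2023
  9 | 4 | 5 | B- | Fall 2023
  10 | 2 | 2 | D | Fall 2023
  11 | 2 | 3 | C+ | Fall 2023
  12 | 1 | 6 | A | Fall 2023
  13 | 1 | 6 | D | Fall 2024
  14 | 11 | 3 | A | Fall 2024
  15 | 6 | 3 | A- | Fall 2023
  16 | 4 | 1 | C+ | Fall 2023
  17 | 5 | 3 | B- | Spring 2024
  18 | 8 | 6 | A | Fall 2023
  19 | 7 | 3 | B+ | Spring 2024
SELECT major, SUM(gpa) AS sum_gpa FROM students GROUP BY major

Execution result:
major | sum_gpa
Biology | 6.16
Chemistry | 2.08
Computer Science | 3.02
Engineering | 7.45
Mathematics | 8.58
Physics | 6.97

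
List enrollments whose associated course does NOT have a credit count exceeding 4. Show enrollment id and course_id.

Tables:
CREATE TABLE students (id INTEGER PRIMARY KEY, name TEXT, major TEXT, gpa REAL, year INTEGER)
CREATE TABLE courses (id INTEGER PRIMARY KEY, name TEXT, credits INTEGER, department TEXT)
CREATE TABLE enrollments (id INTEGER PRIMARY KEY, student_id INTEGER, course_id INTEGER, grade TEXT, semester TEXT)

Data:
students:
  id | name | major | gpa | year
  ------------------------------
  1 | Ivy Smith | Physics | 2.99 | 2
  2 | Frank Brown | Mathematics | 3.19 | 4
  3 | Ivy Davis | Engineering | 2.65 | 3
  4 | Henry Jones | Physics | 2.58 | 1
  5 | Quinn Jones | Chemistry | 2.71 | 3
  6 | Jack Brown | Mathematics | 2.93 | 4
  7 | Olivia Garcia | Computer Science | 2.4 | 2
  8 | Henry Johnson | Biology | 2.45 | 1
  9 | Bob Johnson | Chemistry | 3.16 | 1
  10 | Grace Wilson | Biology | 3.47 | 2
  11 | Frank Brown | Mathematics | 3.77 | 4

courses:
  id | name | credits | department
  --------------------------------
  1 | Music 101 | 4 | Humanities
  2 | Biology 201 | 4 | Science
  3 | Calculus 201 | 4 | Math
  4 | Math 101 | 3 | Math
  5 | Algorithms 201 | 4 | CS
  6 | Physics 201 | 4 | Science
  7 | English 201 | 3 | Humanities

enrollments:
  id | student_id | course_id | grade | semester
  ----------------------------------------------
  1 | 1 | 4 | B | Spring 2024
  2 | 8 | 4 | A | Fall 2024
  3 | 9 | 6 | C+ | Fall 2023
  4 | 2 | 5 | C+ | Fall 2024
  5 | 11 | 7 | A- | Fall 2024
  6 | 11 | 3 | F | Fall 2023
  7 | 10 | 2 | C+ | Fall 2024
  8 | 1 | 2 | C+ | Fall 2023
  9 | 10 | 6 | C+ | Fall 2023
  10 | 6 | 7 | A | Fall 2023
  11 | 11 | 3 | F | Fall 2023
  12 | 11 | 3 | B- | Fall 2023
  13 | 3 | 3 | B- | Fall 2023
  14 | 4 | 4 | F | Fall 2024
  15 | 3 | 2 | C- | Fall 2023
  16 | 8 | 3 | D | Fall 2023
SELECT id, course_id FROM enrollments WHERE course_id NOT IN (SELECT id FROM courses WHERE credits > 4)

Execution result:
id | course_id
1 | 4
2 | 4
3 | 6
4 | 5
5 | 7
6 | 3
7 | 2
8 | 2
9 | 6
10 | 7
11 | 3
12 | 3
13 | 3
14 | 4
15 | 2
16 | 3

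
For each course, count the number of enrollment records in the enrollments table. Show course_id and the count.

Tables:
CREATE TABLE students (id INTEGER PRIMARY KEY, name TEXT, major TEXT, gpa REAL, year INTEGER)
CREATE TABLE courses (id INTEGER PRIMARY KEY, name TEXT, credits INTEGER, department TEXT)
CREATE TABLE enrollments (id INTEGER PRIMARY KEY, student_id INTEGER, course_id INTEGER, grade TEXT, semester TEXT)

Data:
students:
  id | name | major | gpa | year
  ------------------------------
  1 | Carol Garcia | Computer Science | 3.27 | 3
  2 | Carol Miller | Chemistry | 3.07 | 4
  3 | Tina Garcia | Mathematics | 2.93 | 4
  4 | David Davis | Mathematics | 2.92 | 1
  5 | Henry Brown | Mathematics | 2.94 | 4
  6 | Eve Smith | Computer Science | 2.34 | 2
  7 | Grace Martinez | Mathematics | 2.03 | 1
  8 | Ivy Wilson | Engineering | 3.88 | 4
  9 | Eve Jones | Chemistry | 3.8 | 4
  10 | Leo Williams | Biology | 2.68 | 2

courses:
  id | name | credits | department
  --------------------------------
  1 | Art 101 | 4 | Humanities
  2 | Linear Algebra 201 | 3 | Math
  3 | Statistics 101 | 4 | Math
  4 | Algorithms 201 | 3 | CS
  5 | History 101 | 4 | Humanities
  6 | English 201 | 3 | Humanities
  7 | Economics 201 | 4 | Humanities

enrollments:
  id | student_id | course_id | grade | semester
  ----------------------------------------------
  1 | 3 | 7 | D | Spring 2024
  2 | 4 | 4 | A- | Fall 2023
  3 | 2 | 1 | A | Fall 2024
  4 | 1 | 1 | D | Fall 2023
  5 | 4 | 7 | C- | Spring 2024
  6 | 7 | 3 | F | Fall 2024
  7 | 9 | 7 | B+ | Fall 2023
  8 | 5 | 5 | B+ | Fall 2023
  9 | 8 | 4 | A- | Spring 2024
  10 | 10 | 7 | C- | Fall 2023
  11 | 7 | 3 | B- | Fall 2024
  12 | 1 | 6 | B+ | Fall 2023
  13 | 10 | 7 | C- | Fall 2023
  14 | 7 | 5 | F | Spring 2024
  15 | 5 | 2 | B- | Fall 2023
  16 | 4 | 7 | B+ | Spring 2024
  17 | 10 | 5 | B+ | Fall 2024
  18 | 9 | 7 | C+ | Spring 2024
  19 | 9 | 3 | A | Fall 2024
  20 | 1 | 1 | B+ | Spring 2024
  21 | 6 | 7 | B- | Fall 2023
SELECT course_id, COUNT(*) AS enrollment_count FROM enrollments GROUP BY course_id

Execution result:
course_id | enrollment_count
1 | 3
2 | 1
3 | 3
4 | 2
5 | 3
6 | 1
7 | 8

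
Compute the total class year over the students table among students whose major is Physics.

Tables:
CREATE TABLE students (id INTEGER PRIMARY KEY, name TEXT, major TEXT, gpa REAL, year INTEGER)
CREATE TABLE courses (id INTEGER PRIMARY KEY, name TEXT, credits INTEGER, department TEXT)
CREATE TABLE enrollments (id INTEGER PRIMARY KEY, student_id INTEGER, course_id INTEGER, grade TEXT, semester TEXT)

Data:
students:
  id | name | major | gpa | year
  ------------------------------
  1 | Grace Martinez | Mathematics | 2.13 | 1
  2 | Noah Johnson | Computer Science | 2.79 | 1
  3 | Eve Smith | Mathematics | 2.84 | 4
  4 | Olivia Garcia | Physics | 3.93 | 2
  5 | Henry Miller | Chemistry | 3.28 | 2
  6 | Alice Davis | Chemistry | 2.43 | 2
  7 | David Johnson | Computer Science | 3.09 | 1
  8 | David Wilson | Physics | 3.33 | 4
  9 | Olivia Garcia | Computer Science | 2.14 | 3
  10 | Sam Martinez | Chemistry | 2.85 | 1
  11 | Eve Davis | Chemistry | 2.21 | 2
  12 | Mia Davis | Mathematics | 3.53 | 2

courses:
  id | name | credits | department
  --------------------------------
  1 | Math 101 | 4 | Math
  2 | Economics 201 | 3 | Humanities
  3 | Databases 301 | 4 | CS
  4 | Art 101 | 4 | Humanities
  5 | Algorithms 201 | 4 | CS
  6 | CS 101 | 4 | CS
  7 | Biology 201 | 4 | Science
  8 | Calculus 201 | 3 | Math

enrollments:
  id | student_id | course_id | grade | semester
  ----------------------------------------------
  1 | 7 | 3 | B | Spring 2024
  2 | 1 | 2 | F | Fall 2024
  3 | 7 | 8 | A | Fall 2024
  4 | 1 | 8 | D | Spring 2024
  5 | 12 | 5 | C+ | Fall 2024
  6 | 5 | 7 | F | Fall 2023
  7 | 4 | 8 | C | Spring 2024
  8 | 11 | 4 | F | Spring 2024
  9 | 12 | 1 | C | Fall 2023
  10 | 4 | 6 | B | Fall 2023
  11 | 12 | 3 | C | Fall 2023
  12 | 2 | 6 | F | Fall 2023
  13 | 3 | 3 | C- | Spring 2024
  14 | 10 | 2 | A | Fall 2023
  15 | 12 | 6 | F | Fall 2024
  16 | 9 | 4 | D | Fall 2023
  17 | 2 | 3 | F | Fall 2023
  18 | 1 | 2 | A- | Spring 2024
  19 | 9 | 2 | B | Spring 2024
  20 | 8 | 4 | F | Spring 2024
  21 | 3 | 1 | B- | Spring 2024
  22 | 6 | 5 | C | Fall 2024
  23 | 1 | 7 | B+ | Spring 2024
SELECT SUM(year) FROM students WHERE major = 'Physics'

Execution result:
6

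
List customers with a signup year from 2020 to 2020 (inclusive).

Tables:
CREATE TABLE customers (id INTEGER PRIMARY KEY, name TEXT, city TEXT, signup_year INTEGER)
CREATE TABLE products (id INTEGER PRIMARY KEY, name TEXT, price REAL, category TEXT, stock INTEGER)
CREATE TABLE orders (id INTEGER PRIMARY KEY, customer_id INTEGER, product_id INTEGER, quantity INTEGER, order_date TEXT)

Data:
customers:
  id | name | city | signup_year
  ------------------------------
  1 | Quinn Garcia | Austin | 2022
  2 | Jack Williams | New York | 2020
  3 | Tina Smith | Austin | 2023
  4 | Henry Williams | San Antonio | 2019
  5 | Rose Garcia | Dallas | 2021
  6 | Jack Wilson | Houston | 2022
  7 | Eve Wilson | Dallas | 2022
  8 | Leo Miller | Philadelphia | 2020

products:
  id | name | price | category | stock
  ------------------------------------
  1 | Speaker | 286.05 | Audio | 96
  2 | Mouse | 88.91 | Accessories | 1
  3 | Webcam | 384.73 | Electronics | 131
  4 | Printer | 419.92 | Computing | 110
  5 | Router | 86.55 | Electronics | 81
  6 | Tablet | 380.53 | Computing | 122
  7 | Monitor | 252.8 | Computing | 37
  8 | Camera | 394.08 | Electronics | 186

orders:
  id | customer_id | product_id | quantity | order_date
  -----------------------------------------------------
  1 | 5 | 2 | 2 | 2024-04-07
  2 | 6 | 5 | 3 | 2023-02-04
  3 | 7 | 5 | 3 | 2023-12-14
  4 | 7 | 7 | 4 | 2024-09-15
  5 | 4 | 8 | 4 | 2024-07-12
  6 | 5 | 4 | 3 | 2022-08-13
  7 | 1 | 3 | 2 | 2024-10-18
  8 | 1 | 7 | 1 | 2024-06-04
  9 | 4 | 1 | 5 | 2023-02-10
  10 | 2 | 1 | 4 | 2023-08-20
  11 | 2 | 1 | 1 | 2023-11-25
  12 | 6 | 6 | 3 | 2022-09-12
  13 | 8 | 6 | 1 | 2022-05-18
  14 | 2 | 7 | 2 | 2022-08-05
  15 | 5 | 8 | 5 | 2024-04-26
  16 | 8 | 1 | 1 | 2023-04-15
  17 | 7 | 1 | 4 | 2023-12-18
SELECT name, signup_year FROM customers WHERE signup_year BETWEEN 2020 AND 2020

Execution result:
name | signup_year
Jack Williams | 2020
Leo Miller | 2020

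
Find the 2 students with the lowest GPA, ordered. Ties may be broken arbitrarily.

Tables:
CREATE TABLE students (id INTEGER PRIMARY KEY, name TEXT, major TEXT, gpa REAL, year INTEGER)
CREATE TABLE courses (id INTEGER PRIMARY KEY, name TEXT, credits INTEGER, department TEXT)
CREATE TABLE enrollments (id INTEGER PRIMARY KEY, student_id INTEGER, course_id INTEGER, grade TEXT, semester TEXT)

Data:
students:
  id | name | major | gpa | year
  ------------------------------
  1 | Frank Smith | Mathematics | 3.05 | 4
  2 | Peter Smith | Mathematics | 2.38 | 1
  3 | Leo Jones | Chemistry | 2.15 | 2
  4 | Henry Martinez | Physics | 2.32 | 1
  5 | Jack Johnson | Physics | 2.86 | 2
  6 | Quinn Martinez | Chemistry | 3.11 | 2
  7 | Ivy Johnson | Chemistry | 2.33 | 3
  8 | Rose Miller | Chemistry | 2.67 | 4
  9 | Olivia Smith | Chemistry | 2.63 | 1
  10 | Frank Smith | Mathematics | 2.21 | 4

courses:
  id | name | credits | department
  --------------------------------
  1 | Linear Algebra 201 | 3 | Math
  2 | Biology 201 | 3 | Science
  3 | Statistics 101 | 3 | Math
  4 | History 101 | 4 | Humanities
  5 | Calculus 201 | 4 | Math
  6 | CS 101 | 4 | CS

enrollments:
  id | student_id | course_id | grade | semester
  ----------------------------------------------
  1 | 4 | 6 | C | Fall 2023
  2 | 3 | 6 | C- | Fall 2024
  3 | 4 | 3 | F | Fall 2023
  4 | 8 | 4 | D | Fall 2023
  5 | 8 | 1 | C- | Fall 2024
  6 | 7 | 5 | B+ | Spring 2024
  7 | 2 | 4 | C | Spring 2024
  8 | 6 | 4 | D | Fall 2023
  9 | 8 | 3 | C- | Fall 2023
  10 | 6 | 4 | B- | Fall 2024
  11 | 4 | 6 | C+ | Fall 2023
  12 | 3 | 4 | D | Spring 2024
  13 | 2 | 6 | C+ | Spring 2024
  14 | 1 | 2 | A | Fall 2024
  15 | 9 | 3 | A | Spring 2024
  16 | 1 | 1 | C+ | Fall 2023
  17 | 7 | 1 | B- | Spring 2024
SELECT name, gpa FROM students ORDER BY gpa ASC LIMIT 2

Execution result:
name | gpa
Leo Jones | 2.15
Frank Smith | 2.21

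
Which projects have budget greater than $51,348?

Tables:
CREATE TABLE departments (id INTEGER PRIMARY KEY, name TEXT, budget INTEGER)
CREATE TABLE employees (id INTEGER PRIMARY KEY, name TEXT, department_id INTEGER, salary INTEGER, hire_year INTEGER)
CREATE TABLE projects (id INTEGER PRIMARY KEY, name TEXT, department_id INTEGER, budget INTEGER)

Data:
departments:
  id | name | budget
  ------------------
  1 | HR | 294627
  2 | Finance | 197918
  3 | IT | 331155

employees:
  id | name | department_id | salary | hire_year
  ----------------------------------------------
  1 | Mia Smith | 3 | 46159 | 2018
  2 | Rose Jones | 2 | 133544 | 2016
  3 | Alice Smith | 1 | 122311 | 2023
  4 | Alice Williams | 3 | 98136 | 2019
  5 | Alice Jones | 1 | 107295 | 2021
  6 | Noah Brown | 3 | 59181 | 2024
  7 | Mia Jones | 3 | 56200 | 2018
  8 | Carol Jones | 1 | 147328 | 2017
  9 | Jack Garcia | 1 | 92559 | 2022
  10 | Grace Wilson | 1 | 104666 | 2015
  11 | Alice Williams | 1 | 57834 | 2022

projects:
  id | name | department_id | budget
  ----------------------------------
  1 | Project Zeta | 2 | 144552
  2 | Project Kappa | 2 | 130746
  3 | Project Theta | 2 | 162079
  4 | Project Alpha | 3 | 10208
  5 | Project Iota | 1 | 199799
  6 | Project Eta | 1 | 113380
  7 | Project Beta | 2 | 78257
SELECT name, budget FROM projects WHERE budget > 51348

Execution result:
name | budget
Project Zeta | 144552
Project Kappa | 130746
Project Theta | 162079
Project Iota | 199799
Project Eta | 113380
Project Beta | 78257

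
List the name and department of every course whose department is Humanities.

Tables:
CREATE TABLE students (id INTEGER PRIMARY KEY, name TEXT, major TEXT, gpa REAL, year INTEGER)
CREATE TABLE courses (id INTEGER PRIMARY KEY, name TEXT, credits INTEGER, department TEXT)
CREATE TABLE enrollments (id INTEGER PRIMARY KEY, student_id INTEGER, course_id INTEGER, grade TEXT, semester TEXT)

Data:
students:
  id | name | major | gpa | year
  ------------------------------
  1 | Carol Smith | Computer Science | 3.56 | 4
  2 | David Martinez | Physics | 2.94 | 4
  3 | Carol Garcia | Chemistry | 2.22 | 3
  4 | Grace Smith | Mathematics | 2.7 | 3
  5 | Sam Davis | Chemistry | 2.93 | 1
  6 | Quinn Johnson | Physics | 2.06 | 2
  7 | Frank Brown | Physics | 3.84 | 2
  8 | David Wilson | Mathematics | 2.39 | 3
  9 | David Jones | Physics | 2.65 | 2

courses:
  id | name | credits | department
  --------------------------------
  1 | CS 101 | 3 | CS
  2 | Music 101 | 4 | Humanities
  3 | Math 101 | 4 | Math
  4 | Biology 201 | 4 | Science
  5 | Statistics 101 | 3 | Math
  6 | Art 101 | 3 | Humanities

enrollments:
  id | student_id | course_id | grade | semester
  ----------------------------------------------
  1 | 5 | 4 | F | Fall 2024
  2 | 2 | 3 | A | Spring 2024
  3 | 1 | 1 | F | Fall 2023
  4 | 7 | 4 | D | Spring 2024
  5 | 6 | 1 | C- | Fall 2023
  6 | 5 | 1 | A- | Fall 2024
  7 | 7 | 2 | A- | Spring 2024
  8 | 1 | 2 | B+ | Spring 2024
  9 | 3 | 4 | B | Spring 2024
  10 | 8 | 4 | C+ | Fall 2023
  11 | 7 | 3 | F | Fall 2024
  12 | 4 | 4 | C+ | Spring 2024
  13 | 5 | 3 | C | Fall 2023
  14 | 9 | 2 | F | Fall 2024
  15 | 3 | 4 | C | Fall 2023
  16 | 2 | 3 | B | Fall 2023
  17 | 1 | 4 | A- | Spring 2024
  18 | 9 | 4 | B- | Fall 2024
SELECT name, department FROM courses WHERE department = 'Humanities'

Execution result:
name | department
Music 101 | Humanities
Art 101 | Humanities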